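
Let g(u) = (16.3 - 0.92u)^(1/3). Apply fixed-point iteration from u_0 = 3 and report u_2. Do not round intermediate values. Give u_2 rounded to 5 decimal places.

u_1 = g(3.000000) = 2.383451
u_2 = g(2.383451) = 2.416280

2.41628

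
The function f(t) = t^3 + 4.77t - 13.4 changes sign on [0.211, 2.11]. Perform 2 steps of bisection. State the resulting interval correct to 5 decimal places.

f(0.211000) = -12.384136, f(2.110000) = 6.058631 (opposite signs)
step 1: m = 1.160500, f(m) = -6.301500 < 0 → root in [1.160500, 2.110000]
step 2: m = 1.635250, f(m) = -1.227129 < 0 → root in [1.635250, 2.110000]

[1.63525, 2.11000]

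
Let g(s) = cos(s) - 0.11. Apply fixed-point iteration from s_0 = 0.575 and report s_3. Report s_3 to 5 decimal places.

0.69465

s_1 = g(0.575000) = 0.729192
s_2 = g(0.729192) = 0.635713
s_3 = g(0.635713) = 0.694649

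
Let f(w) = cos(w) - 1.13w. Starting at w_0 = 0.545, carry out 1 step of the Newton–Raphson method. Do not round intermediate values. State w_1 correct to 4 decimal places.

0.6902

f'(w) = -sin(w) - 1.13
w_0 = 0.545000: f = 0.239277, f' = -1.648418 → w_1 = 0.545000 - (0.239277)/(-1.648418) = 0.690156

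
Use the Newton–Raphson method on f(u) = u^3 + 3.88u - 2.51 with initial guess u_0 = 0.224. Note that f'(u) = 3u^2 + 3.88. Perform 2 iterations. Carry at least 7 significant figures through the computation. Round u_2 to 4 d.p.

0.5936

u_0 = 0.224000: f = -1.629641, f' = 4.030528 → u_1 = 0.224000 - (-1.629641)/(4.030528) = 0.628324
u_1 = 0.628324: f = 0.175956, f' = 5.064374 → u_2 = 0.628324 - (0.175956)/(5.064374) = 0.593581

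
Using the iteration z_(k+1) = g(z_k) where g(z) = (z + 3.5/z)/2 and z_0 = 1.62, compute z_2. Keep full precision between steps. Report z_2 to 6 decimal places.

z_1 = g(1.620000) = 1.890247
z_2 = g(1.890247) = 1.870928

1.870928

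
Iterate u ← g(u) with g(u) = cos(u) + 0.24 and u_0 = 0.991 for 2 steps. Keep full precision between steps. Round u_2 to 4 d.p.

0.9454

u_1 = g(0.991000) = 0.787854
u_2 = g(0.787854) = 0.945368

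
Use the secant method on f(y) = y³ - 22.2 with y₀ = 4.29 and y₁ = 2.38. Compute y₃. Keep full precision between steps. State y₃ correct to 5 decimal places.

f(y_0) = 56.753589, f(y_1) = -8.718728
y_2 = 2.380000 - (-8.718728)·(2.380000 - 4.290000)/(-8.718728 - (56.753589)) = 2.634348; f(y_2) = -3.918174
y_3 = 2.634348 - (-3.918174)·(2.634348 - 2.380000)/(-3.918174 - (-8.718728)) = 2.841945; f(y_3) = 0.753407

2.84195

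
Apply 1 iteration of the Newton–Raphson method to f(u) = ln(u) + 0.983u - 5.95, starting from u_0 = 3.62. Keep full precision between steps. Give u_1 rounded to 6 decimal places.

Newton update: u ← u − f(u)/f'(u).
f'(u) = 1/u + 0.983
u_0 = 3.620000: f = -1.105066, f' = 1.259243 → u_1 = 3.620000 - (-1.105066)/(1.259243) = 4.497564

4.497564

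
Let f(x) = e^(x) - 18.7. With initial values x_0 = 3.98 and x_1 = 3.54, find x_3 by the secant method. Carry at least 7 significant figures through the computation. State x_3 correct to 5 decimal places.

f(x_0) = 34.817034, f(x_1) = 15.766919
x_2 = 3.540000 - (15.766919)·(3.540000 - 3.980000)/(15.766919 - (34.817034)) = 3.175832; f(x_2) = 5.246733
x_3 = 3.175832 - (5.246733)·(3.175832 - 3.540000)/(5.246733 - (15.766919)) = 2.994210; f(x_3) = 1.269584

2.99421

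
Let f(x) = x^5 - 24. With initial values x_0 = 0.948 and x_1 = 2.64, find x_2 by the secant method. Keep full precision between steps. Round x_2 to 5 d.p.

1.25640

Secant update: x_(k+1) = x_k − f(x_k)·(x_k − x_(k-1))/(f(x_k) − f(x_(k-1))).
f(x_0) = -23.234330, f(x_1) = 104.238856
x_2 = 2.640000 - (104.238856)·(2.640000 - 0.948000)/(104.238856 - (-23.234330)) = 1.256398; f(x_2) = -20.869337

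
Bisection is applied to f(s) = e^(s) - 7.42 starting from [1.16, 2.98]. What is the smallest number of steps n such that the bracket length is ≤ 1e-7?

25

Initial width b − a = 2.98 − 1.16 = 1.820000.
After n steps the width is (b−a)/2^n; need (b−a)/2^n ≤ 1e-7.
So n ≥ log₂(1.820000/1e-7) = log₂(18200000.0000) ≈ 24.1174.
Hence n = 25.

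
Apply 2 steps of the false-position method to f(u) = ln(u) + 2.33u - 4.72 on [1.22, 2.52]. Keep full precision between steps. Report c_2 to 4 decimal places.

False-position update: c = (a·f(b) − b·f(a))/(f(b) − f(a)); replace the endpoint whose sign matches f(c).
f(1.220000) = -1.678549, f(2.520000) = 2.075859
step 1: c = 1.801214, f(c) = 0.065289 > 0 → new bracket [1.220000, 1.801214]
step 2: c = 1.779453, f(c) = 0.002432 > 0 → new bracket [1.220000, 1.779453]

1.7795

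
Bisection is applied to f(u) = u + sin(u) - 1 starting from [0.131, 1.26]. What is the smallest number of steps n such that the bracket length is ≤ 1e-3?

Initial width b − a = 1.26 − 0.131 = 1.129000.
After n steps the width is (b−a)/2^n; need (b−a)/2^n ≤ 1e-3.
So n ≥ log₂(1.129000/1e-3) = log₂(1129.0000) ≈ 10.1408.
Hence n = 11.

11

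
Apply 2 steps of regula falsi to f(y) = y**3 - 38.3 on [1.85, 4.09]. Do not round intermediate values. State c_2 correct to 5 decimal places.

f(1.850000) = -31.968375, f(4.090000) = 30.117929
step 1: c = 3.003381, f(c) = -11.208612 < 0 → new bracket [3.003381, 4.090000]
step 2: c = 3.298094, f(c) = -2.425217 < 0 → new bracket [3.298094, 4.090000]

3.29809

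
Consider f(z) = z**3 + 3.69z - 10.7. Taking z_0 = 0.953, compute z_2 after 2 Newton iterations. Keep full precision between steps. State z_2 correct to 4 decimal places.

1.6886

f'(z) = 3z**2 + 3.69
z_0 = 0.953000: f = -6.317907, f' = 6.414627 → z_1 = 0.953000 - (-6.317907)/(6.414627) = 1.937922
z_1 = 1.937922: f = 3.728878, f' = 14.956624 → z_2 = 1.937922 - (3.728878)/(14.956624) = 1.688609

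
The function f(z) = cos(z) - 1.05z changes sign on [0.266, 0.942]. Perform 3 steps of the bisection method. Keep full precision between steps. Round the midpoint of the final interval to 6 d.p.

f(0.266000) = 0.685530, f(0.942000) = -0.400928 (opposite signs)
step 1: m = 0.604000, f(m) = 0.188870 > 0 → root in [0.604000, 0.942000]
step 2: m = 0.773000, f(m) = -0.095831 < 0 → root in [0.604000, 0.773000]
step 3: m = 0.688500, f(m) = 0.049275 > 0 → root in [0.688500, 0.773000]
Midpoint of [0.688500, 0.773000] = 0.730750

0.730750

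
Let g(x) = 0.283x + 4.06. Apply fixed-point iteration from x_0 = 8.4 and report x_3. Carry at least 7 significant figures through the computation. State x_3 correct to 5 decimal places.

x_1 = g(8.400000) = 6.437200
x_2 = g(6.437200) = 5.881728
x_3 = g(5.881728) = 5.724529

5.72453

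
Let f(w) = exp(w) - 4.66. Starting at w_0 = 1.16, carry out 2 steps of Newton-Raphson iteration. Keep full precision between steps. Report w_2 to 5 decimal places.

f'(w) = exp(w)
w_0 = 1.160000: f = -1.470067, f' = 3.189933 → w_1 = 1.160000 - (-1.470067)/(3.189933) = 1.620846
w_1 = 1.620846: f = 0.397365, f' = 5.057365 → w_2 = 1.620846 - (0.397365)/(5.057365) = 1.542274

1.54227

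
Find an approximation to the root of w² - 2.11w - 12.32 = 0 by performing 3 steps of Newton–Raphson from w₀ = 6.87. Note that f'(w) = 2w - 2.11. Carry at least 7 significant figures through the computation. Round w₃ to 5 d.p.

w_0 = 6.870000: f = 20.381200, f' = 11.630000 → w_1 = 6.870000 - (20.381200)/(11.630000) = 5.117532
w_1 = 5.117532: f = 3.071143, f' = 8.125064 → w_2 = 5.117532 - (3.071143)/(8.125064) = 4.739548
w_2 = 4.739548: f = 0.142872, f' = 7.369097 → w_3 = 4.739548 - (0.142872)/(7.369097) = 4.720160

4.72016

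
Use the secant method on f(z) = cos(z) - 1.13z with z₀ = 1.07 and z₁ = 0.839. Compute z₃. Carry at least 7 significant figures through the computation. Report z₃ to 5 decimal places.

f(z_0) = -0.728976, f(z_1) = -0.279863
z_2 = 0.839000 - (-0.279863)·(0.839000 - 1.070000)/(-0.279863 - (-0.728976)) = 0.695053; f(z_2) = -0.017391
z_3 = 0.695053 - (-0.017391)·(0.695053 - 0.839000)/(-0.017391 - (-0.279863)) = 0.685516; f(z_3) = -0.000540

0.68552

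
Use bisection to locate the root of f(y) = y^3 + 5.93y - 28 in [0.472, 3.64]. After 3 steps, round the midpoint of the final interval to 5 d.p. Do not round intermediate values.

f(0.472000) = -25.095886, f(3.640000) = 41.813744 (opposite signs)
step 1: m = 2.056000, f(m) = -7.116928 < 0 → root in [2.056000, 3.640000]
step 2: m = 2.848000, f(m) = 11.989064 > 0 → root in [2.056000, 2.848000]
step 3: m = 2.452000, f(m) = 1.282529 > 0 → root in [2.056000, 2.452000]
Midpoint of [2.056000, 2.452000] = 2.254000

2.25400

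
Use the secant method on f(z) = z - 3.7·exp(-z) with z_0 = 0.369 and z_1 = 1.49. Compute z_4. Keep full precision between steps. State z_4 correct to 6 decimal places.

1.160071

f(z_0) = -2.189274, f(z_1) = 0.656121
z_2 = 1.490000 - (0.656121)·(1.490000 - 0.369000)/(0.656121 - (-2.189274)) = 1.231508; f(z_2) = 0.151655
z_3 = 1.231508 - (0.151655)·(1.231508 - 1.490000)/(0.151655 - (0.656121)) = 1.153799; f(z_3) = -0.013315
z_4 = 1.153799 - (-0.013315)·(1.153799 - 1.231508)/(-0.013315 - (0.151655)) = 1.160071; f(z_4) = 0.000254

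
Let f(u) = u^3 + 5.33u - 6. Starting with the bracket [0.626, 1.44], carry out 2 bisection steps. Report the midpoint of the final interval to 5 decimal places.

f(0.626000) = -2.418106, f(1.440000) = 4.661184 (opposite signs)
step 1: m = 1.033000, f(m) = 0.608193 > 0 → root in [0.626000, 1.033000]
step 2: m = 0.829500, f(m) = -1.008011 < 0 → root in [0.829500, 1.033000]
Midpoint of [0.829500, 1.033000] = 0.931250

0.93125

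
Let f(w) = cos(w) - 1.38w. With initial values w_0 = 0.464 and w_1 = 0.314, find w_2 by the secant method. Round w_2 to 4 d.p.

0.6084

f(w_0) = 0.253950, f(w_1) = 0.517786
w_2 = 0.314000 - (0.517786)·(0.314000 - 0.464000)/(0.517786 - (0.253950)) = 0.608379; f(w_2) = -0.018988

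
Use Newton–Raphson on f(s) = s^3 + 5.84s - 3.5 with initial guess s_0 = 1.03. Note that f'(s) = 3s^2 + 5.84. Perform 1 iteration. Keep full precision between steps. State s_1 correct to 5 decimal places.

s_0 = 1.030000: f = 3.607927, f' = 9.022700 → s_1 = 1.030000 - (3.607927)/(9.022700) = 0.630128

0.63013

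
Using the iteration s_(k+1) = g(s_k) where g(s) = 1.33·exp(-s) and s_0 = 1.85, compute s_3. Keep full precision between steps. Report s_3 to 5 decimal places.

s_1 = g(1.850000) = 0.209125
s_2 = g(0.209125) = 1.079020
s_3 = g(1.079020) = 0.452105

0.45210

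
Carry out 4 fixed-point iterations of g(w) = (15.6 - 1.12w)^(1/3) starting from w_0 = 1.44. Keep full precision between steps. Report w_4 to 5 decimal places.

w_1 = g(1.440000) = 2.409408
w_2 = g(2.409408) = 2.345379
w_3 = g(2.345379) = 2.349716
w_4 = g(2.349716) = 2.349423

2.34942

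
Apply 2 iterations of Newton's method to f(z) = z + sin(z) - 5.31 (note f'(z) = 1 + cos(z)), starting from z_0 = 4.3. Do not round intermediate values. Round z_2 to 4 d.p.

Newton update: z ← z − f(z)/f'(z).
z_0 = 4.300000: f = -1.926166, f' = 0.599201 → z_1 = 4.300000 - (-1.926166)/(0.599201) = 7.514558
z_1 = 7.514558: f = 3.147505, f' = 1.332943 → z_2 = 7.514558 - (3.147505)/(1.332943) = 5.153239

5.1532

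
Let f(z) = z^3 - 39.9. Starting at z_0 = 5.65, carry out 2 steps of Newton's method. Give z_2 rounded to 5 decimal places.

f'(z) = 3z^2
z_0 = 5.650000: f = 140.462125, f' = 95.767500 → z_1 = 5.650000 - (140.462125)/(95.767500) = 4.183301
z_1 = 4.183301: f = 33.307782, f' = 52.500014 → z_2 = 4.183301 - (33.307782)/(52.500014) = 3.548867

3.54887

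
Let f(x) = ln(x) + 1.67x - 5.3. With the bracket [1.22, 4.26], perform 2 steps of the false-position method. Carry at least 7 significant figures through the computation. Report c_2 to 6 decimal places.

False-position update: c = (a·f(b) − b·f(a))/(f(b) − f(a)); replace the endpoint whose sign matches f(c).
f(1.220000) = -3.063749, f(4.260000) = 3.263469
step 1: c = 2.692021, f(c) = 0.185967 > 0 → new bracket [1.220000, 2.692021]
step 2: c = 2.607784, f(c) = 0.013499 > 0 → new bracket [1.220000, 2.607784]

2.607784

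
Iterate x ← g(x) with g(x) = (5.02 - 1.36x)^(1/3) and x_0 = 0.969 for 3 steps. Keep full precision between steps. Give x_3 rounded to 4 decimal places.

x_1 = g(0.969000) = 1.546981
x_2 = g(1.546981) = 1.428678
x_3 = g(1.428678) = 1.454484

1.4545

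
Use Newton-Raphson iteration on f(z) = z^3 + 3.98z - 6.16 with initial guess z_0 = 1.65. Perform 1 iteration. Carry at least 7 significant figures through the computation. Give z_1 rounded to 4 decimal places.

1.2467

Newton update: z ← z − f(z)/f'(z).
f'(z) = 3z^2 + 3.98
z_0 = 1.650000: f = 4.899125, f' = 12.147500 → z_1 = 1.650000 - (4.899125)/(12.147500) = 1.246697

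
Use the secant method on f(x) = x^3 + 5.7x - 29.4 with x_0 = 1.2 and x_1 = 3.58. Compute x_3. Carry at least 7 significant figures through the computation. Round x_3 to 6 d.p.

2.355553

f(x_0) = -20.832000, f(x_1) = 36.888712
x_2 = 3.580000 - (36.888712)·(3.580000 - 1.200000)/(36.888712 - (-20.832000)) = 2.058967; f(x_2) = -8.935225
x_3 = 2.058967 - (-8.935225)·(2.058967 - 3.580000)/(-8.935225 - (36.888712)) = 2.355553; f(x_3) = -2.903248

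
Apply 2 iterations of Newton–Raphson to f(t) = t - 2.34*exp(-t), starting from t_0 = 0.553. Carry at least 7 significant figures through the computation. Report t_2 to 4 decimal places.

f'(t) = 1 + 2.34*exp(-t)
t_0 = 0.553000: f = -0.793018, f' = 2.346018 → t_1 = 0.553000 - (-0.793018)/(2.346018) = 0.891027
t_1 = 0.891027: f = -0.068920, f' = 1.959948 → t_2 = 0.891027 - (-0.068920)/(1.959948) = 0.926192

0.9262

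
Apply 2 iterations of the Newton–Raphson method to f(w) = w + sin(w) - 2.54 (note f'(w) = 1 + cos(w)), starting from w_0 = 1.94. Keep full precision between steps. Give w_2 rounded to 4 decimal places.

w_0 = 1.940000: f = 0.332615, f' = 0.639127 → w_1 = 1.940000 - (0.332615)/(0.639127) = 1.419579
w_1 = 1.419579: f = -0.131832, f' = 1.150641 → w_2 = 1.419579 - (-0.131832)/(1.150641) = 1.534152

1.5342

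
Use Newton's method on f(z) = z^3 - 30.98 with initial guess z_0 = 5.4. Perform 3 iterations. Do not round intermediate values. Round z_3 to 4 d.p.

f'(z) = 3z^2
z_0 = 5.400000: f = 126.484000, f' = 87.480000 → z_1 = 5.400000 - (126.484000)/(87.480000) = 3.954138
z_1 = 3.954138: f = 30.843772, f' = 46.905624 → z_2 = 3.954138 - (30.843772)/(46.905624) = 3.296567
z_2 = 3.296567: f = 4.844968, f' = 32.602066 → z_3 = 3.296567 - (4.844968)/(32.602066) = 3.147958

3.1480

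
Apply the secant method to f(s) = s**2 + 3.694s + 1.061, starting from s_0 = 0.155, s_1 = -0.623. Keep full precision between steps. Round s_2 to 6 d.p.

f(s_0) = 1.657595, f(s_1) = -0.852233
s_2 = -0.623000 - (-0.852233)·(-0.623000 - 0.155000)/(-0.852233 - (1.657595)) = -0.358824; f(s_2) = -0.135740

-0.358824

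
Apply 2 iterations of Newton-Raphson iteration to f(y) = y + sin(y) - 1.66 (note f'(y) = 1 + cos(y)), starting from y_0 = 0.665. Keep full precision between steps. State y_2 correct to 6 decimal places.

Newton update: y ← y − f(y)/f'(y).
y_0 = 0.665000: f = -0.377941, f' = 1.786917 → y_1 = 0.665000 - (-0.377941)/(1.786917) = 0.876504
y_1 = 0.876504: f = -0.014989, f' = 1.639841 → y_2 = 0.876504 - (-0.014989)/(1.639841) = 0.885645

0.885645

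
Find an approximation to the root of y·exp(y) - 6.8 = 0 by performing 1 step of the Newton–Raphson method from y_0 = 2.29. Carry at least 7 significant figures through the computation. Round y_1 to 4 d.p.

1.8033

f'(y) = (y + 1)·exp(y)
y_0 = 2.290000: f = 15.813607, f' = 32.488545 → y_1 = 2.290000 - (15.813607)/(32.488545) = 1.803256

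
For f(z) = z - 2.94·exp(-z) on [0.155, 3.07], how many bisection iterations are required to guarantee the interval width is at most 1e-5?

19

Initial width b − a = 3.07 − 0.155 = 2.915000.
After n steps the width is (b−a)/2^n; need (b−a)/2^n ≤ 1e-5.
So n ≥ log₂(2.915000/1e-5) = log₂(291500.0000) ≈ 18.1531.
Hence n = 19.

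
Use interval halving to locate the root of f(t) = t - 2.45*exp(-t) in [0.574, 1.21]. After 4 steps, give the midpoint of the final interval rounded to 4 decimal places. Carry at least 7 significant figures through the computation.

f(0.574000) = -0.806006, f(1.210000) = 0.479417 (opposite signs)
step 1: m = 0.892000, f(m) = -0.112096 < 0 → root in [0.892000, 1.210000]
step 2: m = 1.051000, f(m) = 0.194509 > 0 → root in [0.892000, 1.051000]
step 3: m = 0.971500, f(m) = 0.044139 > 0 → root in [0.892000, 0.971500]
step 4: m = 0.931750, f(m) = -0.033216 < 0 → root in [0.931750, 0.971500]
Midpoint of [0.931750, 0.971500] = 0.951625

0.9516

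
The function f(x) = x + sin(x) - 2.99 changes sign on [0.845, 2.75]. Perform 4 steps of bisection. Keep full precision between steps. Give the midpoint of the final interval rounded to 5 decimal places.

2.21422

f(0.845000) = -1.397029, f(2.750000) = 0.141661 (opposite signs)
step 1: m = 1.797500, f(m) = -0.218087 < 0 → root in [1.797500, 2.750000]
step 2: m = 2.273750, f(m) = 0.046686 > 0 → root in [1.797500, 2.273750]
step 3: m = 2.035625, f(m) = -0.060477 < 0 → root in [2.035625, 2.273750]
step 4: m = 2.154687, f(m) = -0.000989 < 0 → root in [2.154687, 2.273750]
Midpoint of [2.154687, 2.273750] = 2.214219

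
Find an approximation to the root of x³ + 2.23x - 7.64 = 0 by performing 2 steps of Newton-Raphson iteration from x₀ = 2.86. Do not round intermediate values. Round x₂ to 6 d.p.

1.671047

f'(x) = 3x² + 2.23
x_0 = 2.860000: f = 22.131456, f' = 26.768800 → x_1 = 2.860000 - (22.131456)/(26.768800) = 2.033237
x_1 = 2.033237: f = 5.299626, f' = 14.632157 → x_2 = 2.033237 - (5.299626)/(14.632157) = 1.671047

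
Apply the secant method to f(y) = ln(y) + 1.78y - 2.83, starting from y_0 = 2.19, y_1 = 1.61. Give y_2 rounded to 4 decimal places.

Secant update: y_(k+1) = y_k − f(y_k)·(y_k − y_(k-1))/(f(y_k) − f(y_(k-1))).
f(y_0) = 1.852102, f(y_1) = 0.512034
y_2 = 1.610000 - (0.512034)·(1.610000 - 2.190000)/(0.512034 - (1.852102)) = 1.388384; f(y_2) = -0.030535

1.3884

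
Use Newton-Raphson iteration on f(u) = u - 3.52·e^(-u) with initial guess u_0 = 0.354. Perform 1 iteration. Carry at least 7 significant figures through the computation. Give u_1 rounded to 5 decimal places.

Newton update: u ← u − f(u)/f'(u).
f'(u) = 1 + 3.52·e^(-u)
u_0 = 0.354000: f = -2.116600, f' = 3.470600 → u_1 = 0.354000 - (-2.116600)/(3.470600) = 0.963866

0.96387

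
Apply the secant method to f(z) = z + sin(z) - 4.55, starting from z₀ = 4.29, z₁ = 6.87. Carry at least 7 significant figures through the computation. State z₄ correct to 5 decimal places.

Secant update: z_(k+1) = z_k − f(z_k)·(z_k − z_(k-1))/(f(z_k) − f(z_(k-1))).
f(z_0) = -1.172112, f(z_1) = 2.873711
z_2 = 6.870000 - (2.873711)·(6.870000 - 4.290000)/(2.873711 - (-1.172112)) = 5.037450; f(z_2) = -0.460182
z_3 = 5.037450 - (-0.460182)·(5.037450 - 6.870000)/(-0.460182 - (2.873711)) = 5.290399; f(z_3) = -0.097153
z_4 = 5.290399 - (-0.097153)·(5.290399 - 5.037450)/(-0.097153 - (-0.460182)) = 5.358092; f(z_4) = 0.009416

5.35809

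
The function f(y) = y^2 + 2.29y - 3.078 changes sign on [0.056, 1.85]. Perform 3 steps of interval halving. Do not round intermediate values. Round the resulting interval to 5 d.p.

f(0.056000) = -2.946624, f(1.850000) = 4.581000 (opposite signs)
step 1: m = 0.953000, f(m) = 0.012579 > 0 → root in [0.056000, 0.953000]
step 2: m = 0.504500, f(m) = -1.668175 < 0 → root in [0.504500, 0.953000]
step 3: m = 0.728750, f(m) = -0.878086 < 0 → root in [0.728750, 0.953000]

[0.72875, 0.95300]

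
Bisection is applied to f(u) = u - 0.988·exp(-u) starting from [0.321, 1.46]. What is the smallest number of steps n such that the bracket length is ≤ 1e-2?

Initial width b − a = 1.46 − 0.321 = 1.139000.
After n steps the width is (b−a)/2^n; need (b−a)/2^n ≤ 1e-2.
So n ≥ log₂(1.139000/1e-2) = log₂(113.9000) ≈ 6.8316.
Hence n = 7.

7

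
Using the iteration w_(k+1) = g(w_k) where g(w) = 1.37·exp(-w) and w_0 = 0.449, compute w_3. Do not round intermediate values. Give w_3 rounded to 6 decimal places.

0.773663

w_1 = g(0.449000) = 0.874425
w_2 = g(0.874425) = 0.571430
w_3 = g(0.571430) = 0.773663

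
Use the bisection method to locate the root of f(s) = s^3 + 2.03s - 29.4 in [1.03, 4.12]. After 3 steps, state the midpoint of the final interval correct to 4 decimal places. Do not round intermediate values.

2.7681

f(1.030000) = -26.216373, f(4.120000) = 48.898128 (opposite signs)
step 1: m = 2.575000, f(m) = -7.098891 < 0 → root in [2.575000, 4.120000]
step 2: m = 3.347500, f(m) = 14.906694 > 0 → root in [2.575000, 3.347500]
step 3: m = 2.961250, f(m) = 2.578543 > 0 → root in [2.575000, 2.961250]
Midpoint of [2.575000, 2.961250] = 2.768125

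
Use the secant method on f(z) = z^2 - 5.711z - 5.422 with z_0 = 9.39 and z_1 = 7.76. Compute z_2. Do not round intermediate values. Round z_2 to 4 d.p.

6.8440

f(z_0) = 29.123810, f(z_1) = 10.478240
z_2 = 7.760000 - (10.478240)·(7.760000 - 9.390000)/(10.478240 - (29.123810)) = 6.843990; f(z_2) = 2.332171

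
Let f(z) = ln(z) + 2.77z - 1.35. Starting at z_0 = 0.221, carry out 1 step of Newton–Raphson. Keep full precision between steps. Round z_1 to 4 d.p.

Newton update: z ← z − f(z)/f'(z).
f'(z) = 1/z + 2.77
z_0 = 0.221000: f = -2.247423, f' = 7.294887 → z_1 = 0.221000 - (-2.247423)/(7.294887) = 0.529082

0.5291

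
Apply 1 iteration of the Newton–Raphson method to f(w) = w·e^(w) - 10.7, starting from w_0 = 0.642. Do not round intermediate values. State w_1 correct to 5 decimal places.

3.68022

Newton update: w ← w − f(w)/f'(w).
f'(w) = (w + 1)·e^(w)
w_0 = 0.642000: f = -9.480022, f' = 3.120256 → w_1 = 0.642000 - (-9.480022)/(3.120256) = 3.680219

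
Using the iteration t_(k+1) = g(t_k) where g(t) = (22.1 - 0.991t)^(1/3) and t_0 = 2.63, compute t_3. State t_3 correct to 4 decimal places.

t_1 = g(2.630000) = 2.691315
t_2 = g(2.691315) = 2.688516
t_3 = g(2.688516) = 2.688644

2.6886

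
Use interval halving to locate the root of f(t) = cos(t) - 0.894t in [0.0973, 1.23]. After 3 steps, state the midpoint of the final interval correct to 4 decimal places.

0.7344

f(0.097300) = 0.908284, f(1.230000) = -0.765382 (opposite signs)
step 1: m = 0.663650, f(m) = 0.194446 > 0 → root in [0.663650, 1.230000]
step 2: m = 0.946825, f(m) = -0.262199 < 0 → root in [0.663650, 0.946825]
step 3: m = 0.805238, f(m) = -0.026942 < 0 → root in [0.663650, 0.805238]
Midpoint of [0.663650, 0.805238] = 0.734444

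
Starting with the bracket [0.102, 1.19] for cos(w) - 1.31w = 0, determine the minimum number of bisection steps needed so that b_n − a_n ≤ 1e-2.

Initial width b − a = 1.19 − 0.102 = 1.088000.
After n steps the width is (b−a)/2^n; need (b−a)/2^n ≤ 1e-2.
So n ≥ log₂(1.088000/1e-2) = log₂(108.8000) ≈ 6.7655.
Hence n = 7.

7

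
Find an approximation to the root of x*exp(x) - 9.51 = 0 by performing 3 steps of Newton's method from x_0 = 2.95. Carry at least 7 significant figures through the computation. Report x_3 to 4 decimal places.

Newton update: x ← x − f(x)/f'(x).
f'(x) = (x+1)*exp(x)
x_0 = 2.950000: f = 46.852563, f' = 75.468517 → x_1 = 2.950000 - (46.852563)/(75.468517) = 2.329177
x_1 = 2.329177: f = 14.409464, f' = 34.188954 → x_2 = 2.329177 - (14.409464)/(34.188954) = 1.907712
x_2 = 1.907712: f = 3.343504, f' = 19.591159 → x_3 = 1.907712 - (3.343504)/(19.591159) = 1.737048

1.7370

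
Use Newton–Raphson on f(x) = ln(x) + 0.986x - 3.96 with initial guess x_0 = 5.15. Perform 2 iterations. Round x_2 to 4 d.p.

f'(x) = 1/x + 0.986
x_0 = 5.150000: f = 2.756897, f' = 1.180175 → x_1 = 5.150000 - (2.756897)/(1.180175) = 2.813993
x_1 = 2.813993: f = -0.150799, f' = 1.341367 → x_2 = 2.813993 - (-0.150799)/(1.341367) = 2.926414

2.9264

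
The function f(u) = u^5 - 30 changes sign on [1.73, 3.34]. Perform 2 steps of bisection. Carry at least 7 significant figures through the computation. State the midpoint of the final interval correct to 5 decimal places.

1.93125

f(1.730000) = -14.503611, f(3.340000) = 385.654354 (opposite signs)
step 1: m = 2.535000, f(m) = 74.686292 > 0 → root in [1.730000, 2.535000]
step 2: m = 2.132500, f(m) = 14.100671 > 0 → root in [1.730000, 2.132500]
Midpoint of [1.730000, 2.132500] = 1.931250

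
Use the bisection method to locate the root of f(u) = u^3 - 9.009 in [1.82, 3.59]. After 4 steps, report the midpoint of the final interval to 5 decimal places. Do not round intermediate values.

f(1.820000) = -2.980432, f(3.590000) = 37.259279 (opposite signs)
step 1: m = 2.705000, f(m) = 10.783553 > 0 → root in [1.820000, 2.705000]
step 2: m = 2.262500, f(m) = 2.572525 > 0 → root in [1.820000, 2.262500]
step 3: m = 2.041250, f(m) = -0.503720 < 0 → root in [2.041250, 2.262500]
step 4: m = 2.151875, f(m) = 0.955399 > 0 → root in [2.041250, 2.151875]
Midpoint of [2.041250, 2.151875] = 2.096563

2.09656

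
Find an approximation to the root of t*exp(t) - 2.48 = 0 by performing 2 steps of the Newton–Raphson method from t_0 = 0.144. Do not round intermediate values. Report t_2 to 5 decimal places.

Newton update: t ← t − f(t)/f'(t).
f'(t) = (t+1)*exp(t)
t_0 = 0.144000: f = -2.313697, f' = 1.321187 → t_1 = 0.144000 - (-2.313697)/(1.321187) = 1.895225
t_1 = 1.895225: f = 10.130917, f' = 19.264963 → t_2 = 1.895225 - (10.130917)/(19.264963) = 1.369353

1.36935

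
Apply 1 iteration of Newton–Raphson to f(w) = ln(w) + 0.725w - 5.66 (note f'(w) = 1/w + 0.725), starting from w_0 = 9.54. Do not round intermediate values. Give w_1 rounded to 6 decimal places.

w_0 = 9.540000: f = 3.511993, f' = 0.829822 → w_1 = 9.540000 - (3.511993)/(0.829822) = 5.307774

5.307774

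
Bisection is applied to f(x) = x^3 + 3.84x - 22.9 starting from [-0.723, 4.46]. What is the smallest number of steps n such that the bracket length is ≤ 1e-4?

Initial width b − a = 4.46 − -0.723 = 5.183000.
After n steps the width is (b−a)/2^n; need (b−a)/2^n ≤ 1e-4.
So n ≥ log₂(5.183000/1e-4) = log₂(51830.0000) ≈ 15.6615.
Hence n = 16.

16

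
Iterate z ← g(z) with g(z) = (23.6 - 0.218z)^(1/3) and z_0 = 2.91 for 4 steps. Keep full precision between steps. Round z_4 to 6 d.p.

z_1 = g(2.910000) = 2.842449
z_2 = g(2.842449) = 2.843057
z_3 = g(2.843057) = 2.843051
z_4 = g(2.843051) = 2.843051

2.843051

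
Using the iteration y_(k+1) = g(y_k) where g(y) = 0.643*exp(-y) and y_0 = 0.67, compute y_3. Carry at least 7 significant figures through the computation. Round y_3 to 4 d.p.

y_1 = g(0.670000) = 0.329029
y_2 = g(0.329029) = 0.462717
y_3 = g(0.462717) = 0.404814

0.4048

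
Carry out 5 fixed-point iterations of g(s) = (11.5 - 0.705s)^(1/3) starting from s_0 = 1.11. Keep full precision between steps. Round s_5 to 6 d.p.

s_1 = g(1.110000) = 2.204773
s_2 = g(2.204773) = 2.150523
s_3 = g(2.150523) = 2.153276
s_4 = g(2.153276) = 2.153137
s_5 = g(2.153137) = 2.153144

2.153144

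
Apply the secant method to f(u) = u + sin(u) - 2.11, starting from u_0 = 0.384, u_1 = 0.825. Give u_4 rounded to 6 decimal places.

f(u_0) = -1.351368, f(u_1) = -0.550452
u_2 = 0.825000 - (-0.550452)·(0.825000 - 0.384000)/(-0.550452 - (-1.351368)) = 1.128090; f(u_2) = -0.078315
u_3 = 1.128090 - (-0.078315)·(1.128090 - 0.825000)/(-0.078315 - (-0.550452)) = 1.178364; f(u_3) = -0.007654
u_4 = 1.178364 - (-0.007654)·(1.178364 - 1.128090)/(-0.007654 - (-0.078315)) = 1.183810; f(u_4) = -0.000139

1.183810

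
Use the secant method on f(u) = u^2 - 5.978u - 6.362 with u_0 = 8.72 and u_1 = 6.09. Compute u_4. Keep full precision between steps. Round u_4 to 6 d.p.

f(u_0) = 17.548240, f(u_1) = -5.679920
u_2 = 6.090000 - (-5.679920)·(6.090000 - 8.720000)/(-5.679920 - (17.548240)) = 6.733107; f(u_2) = -1.277785
u_3 = 6.733107 - (-1.277785)·(6.733107 - 6.090000)/(-1.277785 - (-5.679920)) = 6.919778; f(u_3) = 0.154896
u_4 = 6.919778 - (0.154896)·(6.919778 - 6.733107)/(0.154896 - (-1.277785)) = 6.899596; f(u_4) = -0.003360

6.899596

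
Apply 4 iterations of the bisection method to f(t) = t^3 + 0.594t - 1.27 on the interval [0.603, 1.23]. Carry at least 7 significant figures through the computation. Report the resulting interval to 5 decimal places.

[0.87731, 0.91650]

f(0.603000) = -0.692562, f(1.230000) = 1.321487 (opposite signs)
step 1: m = 0.916500, f(m) = 0.044236 > 0 → root in [0.603000, 0.916500]
step 2: m = 0.759750, f(m) = -0.380166 < 0 → root in [0.759750, 0.916500]
step 3: m = 0.838125, f(m) = -0.183410 < 0 → root in [0.838125, 0.916500]
step 4: m = 0.877312, f(m) = -0.073629 < 0 → root in [0.877312, 0.916500]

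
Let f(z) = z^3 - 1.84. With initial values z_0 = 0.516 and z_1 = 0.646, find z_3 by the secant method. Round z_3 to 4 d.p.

f(z_0) = -1.702612, f(z_1) = -1.570414
z_2 = 0.646000 - (-1.570414)·(0.646000 - 0.516000)/(-1.570414 - (-1.702612)) = 2.190303; f(z_2) = 8.667816
z_3 = 2.190303 - (8.667816)·(2.190303 - 0.646000)/(8.667816 - (-1.570414)) = 0.882876; f(z_3) = -1.151824

0.8829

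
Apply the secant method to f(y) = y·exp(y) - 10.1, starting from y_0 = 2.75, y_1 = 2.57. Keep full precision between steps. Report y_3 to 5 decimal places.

1.90708

Secant update: y_(k+1) = y_k − f(y_k)·(y_k − y_(k-1))/(f(y_k) − f(y_(k-1))).
f(y_0) = 32.917238, f(y_1) = 23.479169
y_2 = 2.570000 - (23.479169)·(2.570000 - 2.750000)/(23.479169 - (32.917238)) = 2.122212; f(y_2) = 7.619602
y_3 = 2.122212 - (7.619602)·(2.122212 - 2.570000)/(7.619602 - (23.479169)) = 1.907076; f(y_3) = 2.741059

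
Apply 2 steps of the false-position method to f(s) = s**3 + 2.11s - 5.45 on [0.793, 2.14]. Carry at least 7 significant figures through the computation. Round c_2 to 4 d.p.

1.2958

False-position update: c = (a·f(b) − b·f(a))/(f(b) − f(a)); replace the endpoint whose sign matches f(c).
f(0.793000) = -3.278093, f(2.140000) = 8.865744
step 1: c = 1.156608, f(c) = -1.462317 < 0 → new bracket [1.156608, 2.140000]
step 2: c = 1.295843, f(c) = -0.539781 < 0 → new bracket [1.295843, 2.140000]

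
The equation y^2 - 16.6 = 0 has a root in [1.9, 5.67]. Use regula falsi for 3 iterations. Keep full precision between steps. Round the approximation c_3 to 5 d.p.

False-position update: c = (a·f(b) − b·f(a))/(f(b) − f(a)); replace the endpoint whose sign matches f(c).
f(1.900000) = -12.990000, f(5.670000) = 15.548900
step 1: c = 3.615984, f(c) = -3.524659 < 0 → new bracket [3.615984, 5.670000]
step 2: c = 3.995552, f(c) = -0.635566 < 0 → new bracket [3.995552, 5.670000]
step 3: c = 4.061308, f(c) = -0.105781 < 0 → new bracket [4.061308, 5.670000]

4.06131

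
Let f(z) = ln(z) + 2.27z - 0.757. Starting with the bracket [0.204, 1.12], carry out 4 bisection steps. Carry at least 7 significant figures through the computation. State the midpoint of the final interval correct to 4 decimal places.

f(0.204000) = -1.883555, f(1.120000) = 1.898729 (opposite signs)
step 1: m = 0.662000, f(m) = 0.333250 > 0 → root in [0.204000, 0.662000]
step 2: m = 0.433000, f(m) = -0.611108 < 0 → root in [0.433000, 0.662000]
step 3: m = 0.547500, f(m) = -0.116568 < 0 → root in [0.547500, 0.662000]
step 4: m = 0.604750, f(m) = 0.112842 > 0 → root in [0.547500, 0.604750]
Midpoint of [0.547500, 0.604750] = 0.576125

0.5761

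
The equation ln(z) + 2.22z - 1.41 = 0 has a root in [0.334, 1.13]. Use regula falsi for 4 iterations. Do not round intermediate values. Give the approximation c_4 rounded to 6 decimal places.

0.759361

False-position update: c = (a·f(b) − b·f(a))/(f(b) − f(a)); replace the endpoint whose sign matches f(c).
f(0.334000) = -1.765134, f(1.130000) = 1.220818
step 1: c = 0.804552, f(c) = 0.158637 > 0 → new bracket [0.334000, 0.804552]
step 2: c = 0.765750, f(c) = 0.023065 > 0 → new bracket [0.334000, 0.765750]
step 3: c = 0.760181, f(c) = 0.003403 > 0 → new bracket [0.334000, 0.760181]
step 4: c = 0.759361, f(c) = 0.000503 > 0 → new bracket [0.334000, 0.759361]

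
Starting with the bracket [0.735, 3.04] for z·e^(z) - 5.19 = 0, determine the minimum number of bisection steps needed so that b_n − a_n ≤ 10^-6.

22

Initial width b − a = 3.04 − 0.735 = 2.305000.
After n steps the width is (b−a)/2^n; need (b−a)/2^n ≤ 10^-6.
So n ≥ log₂(2.305000/10^-6) = log₂(2305000.0000) ≈ 21.1363.
Hence n = 22.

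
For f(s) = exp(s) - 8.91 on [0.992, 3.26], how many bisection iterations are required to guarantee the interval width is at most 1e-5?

18

Initial width b − a = 3.26 − 0.992 = 2.268000.
After n steps the width is (b−a)/2^n; need (b−a)/2^n ≤ 1e-5.
So n ≥ log₂(2.268000/1e-5) = log₂(226800.0000) ≈ 17.7911.
Hence n = 18.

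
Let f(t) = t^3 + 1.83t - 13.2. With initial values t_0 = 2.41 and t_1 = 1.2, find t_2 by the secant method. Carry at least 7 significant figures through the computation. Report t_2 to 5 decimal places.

f(t_0) = 5.207821, f(t_1) = -9.276000
t_2 = 1.200000 - (-9.276000)·(1.200000 - 2.410000)/(-9.276000 - (5.207821)) = 1.974931; f(t_2) = -1.882951

1.97493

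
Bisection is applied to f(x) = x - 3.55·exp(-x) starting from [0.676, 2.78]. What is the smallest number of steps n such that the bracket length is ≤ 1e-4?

Initial width b − a = 2.78 − 0.676 = 2.104000.
After n steps the width is (b−a)/2^n; need (b−a)/2^n ≤ 1e-4.
So n ≥ log₂(2.104000/1e-4) = log₂(21040.0000) ≈ 14.3608.
Hence n = 15.

15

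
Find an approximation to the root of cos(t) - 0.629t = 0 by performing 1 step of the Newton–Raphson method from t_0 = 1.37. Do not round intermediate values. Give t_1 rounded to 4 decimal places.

f'(t) = -sin(t) - 0.629
t_0 = 1.370000: f = -0.662280, f' = -1.608908 → t_1 = 1.370000 - (-0.662280)/(-1.608908) = 0.958367

0.9584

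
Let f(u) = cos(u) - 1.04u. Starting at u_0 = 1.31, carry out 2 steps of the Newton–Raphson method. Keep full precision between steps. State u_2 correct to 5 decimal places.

f'(u) = -sin(u) - 1.04
u_0 = 1.310000: f = -1.104550, f' = -2.006185 → u_1 = 1.310000 - (-1.104550)/(-2.006185) = 0.759428
u_1 = 0.759428: f = -0.064575, f' = -1.728506 → u_2 = 0.759428 - (-0.064575)/(-1.728506) = 0.722069

0.72207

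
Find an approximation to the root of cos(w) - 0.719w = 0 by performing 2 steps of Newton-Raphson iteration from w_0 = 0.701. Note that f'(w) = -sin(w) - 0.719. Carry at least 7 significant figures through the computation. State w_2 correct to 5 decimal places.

0.88299

Newton update: w ← w − f(w)/f'(w).
w_0 = 0.701000: f = 0.260179, f' = -1.363982 → w_1 = 0.701000 - (0.260179)/(-1.363982) = 0.891749
w_1 = 0.891749: f = -0.013116, f' = -1.497172 → w_2 = 0.891749 - (-0.013116)/(-1.497172) = 0.882989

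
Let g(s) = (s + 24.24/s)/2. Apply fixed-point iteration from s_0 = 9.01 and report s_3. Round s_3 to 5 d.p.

s_1 = g(9.010000) = 5.850172
s_2 = g(5.850172) = 4.996820
s_3 = g(4.996820) = 4.923953

4.92395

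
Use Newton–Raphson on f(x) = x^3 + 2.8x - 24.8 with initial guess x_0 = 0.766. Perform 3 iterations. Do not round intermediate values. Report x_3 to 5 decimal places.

2.96291

f'(x) = 3x^2 + 2.8
x_0 = 0.766000: f = -22.205745, f' = 4.560268 → x_1 = 0.766000 - (-22.205745)/(4.560268) = 5.635395
x_1 = 5.635395: f = 169.946131, f' = 98.073021 → x_2 = 5.635395 - (169.946131)/(98.073021) = 3.902542
x_2 = 3.902542: f = 45.562169, f' = 48.489495 → x_3 = 3.902542 - (45.562169)/(48.489495) = 2.962912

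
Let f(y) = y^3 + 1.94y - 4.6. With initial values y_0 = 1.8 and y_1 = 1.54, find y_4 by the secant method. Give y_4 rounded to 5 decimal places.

f(y_0) = 4.724000, f(y_1) = 2.039864
y_2 = 1.540000 - (2.039864)·(1.540000 - 1.800000)/(2.039864 - (4.724000)) = 1.342408; f(y_2) = 0.423368
y_3 = 1.342408 - (0.423368)·(1.342408 - 1.540000)/(0.423368 - (2.039864)) = 1.290657; f(y_3) = 0.053847
y_4 = 1.290657 - (0.053847)·(1.290657 - 1.342408)/(0.053847 - (0.423368)) = 1.283116; f(y_4) = 0.001751

1.28312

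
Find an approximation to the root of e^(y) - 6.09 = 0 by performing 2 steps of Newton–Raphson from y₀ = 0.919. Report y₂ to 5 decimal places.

f'(y) = e^(y)
y_0 = 0.919000: f = -3.583218, f' = 2.506782 → y_1 = 0.919000 - (-3.583218)/(2.506782) = 2.348409
y_1 = 2.348409: f = 4.378902, f' = 10.468902 → y_2 = 2.348409 - (4.378902)/(10.468902) = 1.930132

1.93013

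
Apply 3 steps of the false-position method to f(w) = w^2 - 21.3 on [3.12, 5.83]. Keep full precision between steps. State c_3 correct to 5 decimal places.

f(3.120000) = -11.565600, f(5.830000) = 12.688900
step 1: c = 4.412246, f(c) = -1.832087 < 0 → new bracket [4.412246, 5.830000]
step 2: c = 4.591121, f(c) = -0.221605 < 0 → new bracket [4.591121, 5.830000]
step 3: c = 4.612386, f(c) = -0.025893 < 0 → new bracket [4.612386, 5.830000]

4.61239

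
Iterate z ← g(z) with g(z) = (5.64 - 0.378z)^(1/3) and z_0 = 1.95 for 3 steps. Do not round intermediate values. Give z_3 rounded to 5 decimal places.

1.70926

z_1 = g(1.950000) = 1.698834
z_2 = g(1.698834) = 1.709730
z_3 = g(1.709730) = 1.709260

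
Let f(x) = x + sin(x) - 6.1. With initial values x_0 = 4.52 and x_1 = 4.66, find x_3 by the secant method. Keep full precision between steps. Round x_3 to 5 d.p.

f(x_0) = -2.561550, f(x_1) = -2.438628
x_2 = 4.660000 - (-2.438628)·(4.660000 - 4.520000)/(-2.438628 - (-2.561550)) = 7.437430; f(x_2) = 2.251920
x_3 = 7.437430 - (2.251920)·(7.437430 - 4.660000)/(2.251920 - (-2.438628)) = 6.103993; f(x_3) = -0.174242

6.10399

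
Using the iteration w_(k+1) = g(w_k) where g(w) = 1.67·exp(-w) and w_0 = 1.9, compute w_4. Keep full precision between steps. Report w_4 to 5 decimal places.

1.05982

w_1 = g(1.900000) = 0.249780
w_2 = g(0.249780) = 1.300884
w_3 = g(1.300884) = 0.454726
w_4 = g(0.454726) = 1.059819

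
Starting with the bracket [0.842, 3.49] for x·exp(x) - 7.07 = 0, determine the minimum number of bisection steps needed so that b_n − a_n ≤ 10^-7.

25

Initial width b − a = 3.49 − 0.842 = 2.648000.
After n steps the width is (b−a)/2^n; need (b−a)/2^n ≤ 10^-7.
So n ≥ log₂(2.648000/10^-7) = log₂(26480000.0000) ≈ 24.6584.
Hence n = 25.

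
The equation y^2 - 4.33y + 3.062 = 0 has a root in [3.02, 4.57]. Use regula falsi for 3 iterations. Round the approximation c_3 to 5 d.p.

False-position update: c = (a·f(b) − b·f(a))/(f(b) − f(a)); replace the endpoint whose sign matches f(c).
f(3.020000) = -0.894200, f(4.570000) = 4.158800
step 1: c = 3.294294, f(c) = -0.349919 < 0 → new bracket [3.294294, 4.570000]
step 2: c = 3.393301, f(c) = -0.116501 < 0 → new bracket [3.393301, 4.570000]
step 3: c = 3.425366, f(c) = -0.036702 < 0 → new bracket [3.425366, 4.570000]

3.42537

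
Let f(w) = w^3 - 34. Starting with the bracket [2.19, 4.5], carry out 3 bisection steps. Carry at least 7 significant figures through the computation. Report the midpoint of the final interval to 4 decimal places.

3.2006

f(2.190000) = -23.496541, f(4.500000) = 57.125000 (opposite signs)
step 1: m = 3.345000, f(m) = 3.427289 > 0 → root in [2.190000, 3.345000]
step 2: m = 2.767500, f(m) = -12.803562 < 0 → root in [2.767500, 3.345000]
step 3: m = 3.056250, f(m) = -5.452595 < 0 → root in [3.056250, 3.345000]
Midpoint of [3.056250, 3.345000] = 3.200625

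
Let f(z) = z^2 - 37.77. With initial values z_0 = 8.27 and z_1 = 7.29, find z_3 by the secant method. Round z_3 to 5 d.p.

f(z_0) = 30.622900, f(z_1) = 15.374100
z_2 = 7.290000 - (15.374100)·(7.290000 - 8.270000)/(15.374100 - (30.622900)) = 6.301947; f(z_2) = 1.944540
z_3 = 6.301947 - (1.944540)·(6.301947 - 7.290000)/(1.944540 - (15.374100)) = 6.158882; f(z_3) = 0.161824

6.15888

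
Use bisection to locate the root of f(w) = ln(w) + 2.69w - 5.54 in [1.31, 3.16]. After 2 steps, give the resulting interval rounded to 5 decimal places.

f(1.310000) = -1.746073, f(3.160000) = 4.110972 (opposite signs)
step 1: m = 2.235000, f(m) = 1.276391 > 0 → root in [1.310000, 2.235000]
step 2: m = 1.772500, f(m) = -0.199584 < 0 → root in [1.772500, 2.235000]

[1.77250, 2.23500]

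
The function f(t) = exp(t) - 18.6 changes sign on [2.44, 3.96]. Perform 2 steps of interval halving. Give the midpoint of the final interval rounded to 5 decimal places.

3.01000

f(2.440000) = -7.126959, f(3.960000) = 33.857326 (opposite signs)
step 1: m = 3.200000, f(m) = 5.932530 > 0 → root in [2.440000, 3.200000]
step 2: m = 2.820000, f(m) = -1.823149 < 0 → root in [2.820000, 3.200000]
Midpoint of [2.820000, 3.200000] = 3.010000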